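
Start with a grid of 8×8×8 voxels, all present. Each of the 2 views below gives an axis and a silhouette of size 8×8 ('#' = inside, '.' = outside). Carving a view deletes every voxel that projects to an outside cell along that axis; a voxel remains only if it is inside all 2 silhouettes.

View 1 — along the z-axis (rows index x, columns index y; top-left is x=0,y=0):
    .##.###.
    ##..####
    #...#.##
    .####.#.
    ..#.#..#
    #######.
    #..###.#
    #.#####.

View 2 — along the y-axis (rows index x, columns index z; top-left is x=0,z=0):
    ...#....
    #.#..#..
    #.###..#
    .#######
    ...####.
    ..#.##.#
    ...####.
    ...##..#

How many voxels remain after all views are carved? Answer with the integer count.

initial block: 8^3 = 512
step 1: project along z, AND mask (41/64) → |grid| = 328
step 2: project along y, AND mask (31/64) → |grid| = 156

156 voxels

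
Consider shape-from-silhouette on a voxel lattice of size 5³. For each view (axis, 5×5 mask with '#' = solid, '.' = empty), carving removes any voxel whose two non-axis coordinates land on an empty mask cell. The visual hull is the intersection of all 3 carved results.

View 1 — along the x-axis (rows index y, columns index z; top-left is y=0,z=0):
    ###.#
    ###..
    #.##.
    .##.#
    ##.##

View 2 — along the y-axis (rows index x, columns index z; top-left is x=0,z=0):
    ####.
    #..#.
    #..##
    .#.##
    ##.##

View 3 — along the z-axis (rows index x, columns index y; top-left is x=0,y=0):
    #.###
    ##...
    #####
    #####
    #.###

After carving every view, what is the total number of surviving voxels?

|visual hull| = 42

initial block: 5^3 = 125
[1] x-view keeps 17 columns → grid now 85
[2] y-view keeps 16 columns → grid now 51
[3] z-view keeps 20 columns → grid now 42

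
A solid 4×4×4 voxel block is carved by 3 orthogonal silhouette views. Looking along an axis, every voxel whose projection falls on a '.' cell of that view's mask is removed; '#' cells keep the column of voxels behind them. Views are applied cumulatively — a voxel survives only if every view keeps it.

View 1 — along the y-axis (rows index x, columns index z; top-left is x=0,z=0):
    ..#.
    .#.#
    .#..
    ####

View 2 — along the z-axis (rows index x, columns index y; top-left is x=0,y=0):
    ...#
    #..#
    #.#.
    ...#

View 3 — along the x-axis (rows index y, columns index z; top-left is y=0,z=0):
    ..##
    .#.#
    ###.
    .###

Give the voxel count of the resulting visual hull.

start: 4×4×4 = 64 voxels
step 1: project along y, AND mask (8/16) → |grid| = 32
step 2: project along z, AND mask (6/16) → |grid| = 11
step 3: project along x, AND mask (10/16) → |grid| = 8

voxel count = 8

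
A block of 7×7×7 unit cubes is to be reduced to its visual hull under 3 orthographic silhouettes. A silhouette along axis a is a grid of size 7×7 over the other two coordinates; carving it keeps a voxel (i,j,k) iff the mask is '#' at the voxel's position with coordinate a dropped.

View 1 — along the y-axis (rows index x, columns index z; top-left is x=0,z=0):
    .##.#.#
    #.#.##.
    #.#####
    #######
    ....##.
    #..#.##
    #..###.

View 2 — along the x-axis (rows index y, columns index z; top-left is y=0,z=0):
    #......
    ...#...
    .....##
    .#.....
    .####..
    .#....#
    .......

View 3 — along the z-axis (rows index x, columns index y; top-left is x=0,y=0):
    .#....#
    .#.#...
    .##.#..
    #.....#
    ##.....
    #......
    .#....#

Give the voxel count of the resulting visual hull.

9 voxels

initial block: 7^3 = 343
after view 1 [y-axis, 31 of 49 cells solid] → remaining = 217
after view 2 [x-axis, 11 of 49 cells solid] → remaining = 43
after view 3 [z-axis, 14 of 49 cells solid] → remaining = 9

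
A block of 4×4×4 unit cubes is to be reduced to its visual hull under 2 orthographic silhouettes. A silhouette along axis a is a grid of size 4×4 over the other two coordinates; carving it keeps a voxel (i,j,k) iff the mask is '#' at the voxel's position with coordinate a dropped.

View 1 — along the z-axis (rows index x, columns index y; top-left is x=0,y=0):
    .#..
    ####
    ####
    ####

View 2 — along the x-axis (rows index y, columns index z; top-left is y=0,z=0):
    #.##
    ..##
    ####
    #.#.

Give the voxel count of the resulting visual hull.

initial block: 4^3 = 64
carve view 1 (along z, XY-mask fill 13/16): 52 voxels remain
carve view 2 (along x, YZ-mask fill 11/16): 35 voxels remain

remaining voxels: 35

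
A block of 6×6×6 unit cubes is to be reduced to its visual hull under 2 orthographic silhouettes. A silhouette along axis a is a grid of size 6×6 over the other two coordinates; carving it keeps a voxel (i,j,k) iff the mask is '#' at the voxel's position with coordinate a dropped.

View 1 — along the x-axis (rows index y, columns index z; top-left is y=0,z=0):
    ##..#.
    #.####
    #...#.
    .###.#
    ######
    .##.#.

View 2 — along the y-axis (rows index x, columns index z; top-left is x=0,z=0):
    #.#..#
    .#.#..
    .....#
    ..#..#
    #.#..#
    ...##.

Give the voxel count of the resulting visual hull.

voxel count = 47

full grid |V| = 216
step 1: project along x, AND mask (23/36) → |grid| = 138
step 2: project along y, AND mask (13/36) → |grid| = 47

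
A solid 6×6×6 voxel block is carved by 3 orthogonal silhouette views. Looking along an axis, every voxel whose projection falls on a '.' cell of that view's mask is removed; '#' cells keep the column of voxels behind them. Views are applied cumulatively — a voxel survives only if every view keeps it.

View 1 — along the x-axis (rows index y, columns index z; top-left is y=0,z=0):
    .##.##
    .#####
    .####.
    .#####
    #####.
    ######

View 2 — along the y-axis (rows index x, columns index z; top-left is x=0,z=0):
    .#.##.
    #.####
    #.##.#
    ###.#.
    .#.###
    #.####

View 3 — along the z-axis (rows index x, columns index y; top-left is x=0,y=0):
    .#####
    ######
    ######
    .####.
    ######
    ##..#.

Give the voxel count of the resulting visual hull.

remaining voxels: 100

full grid |V| = 216
after view 1 [x-axis, 29 of 36 cells solid] → remaining = 174
after view 2 [y-axis, 25 of 36 cells solid] → remaining = 121
after view 3 [z-axis, 30 of 36 cells solid] → remaining = 100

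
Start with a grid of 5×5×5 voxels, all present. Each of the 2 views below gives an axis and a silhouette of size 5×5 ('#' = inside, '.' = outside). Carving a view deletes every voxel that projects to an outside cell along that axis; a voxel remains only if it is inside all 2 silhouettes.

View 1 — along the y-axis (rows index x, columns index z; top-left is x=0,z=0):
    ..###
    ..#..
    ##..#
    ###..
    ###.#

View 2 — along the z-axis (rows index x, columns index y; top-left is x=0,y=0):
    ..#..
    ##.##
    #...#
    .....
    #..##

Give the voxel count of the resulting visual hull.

start: 5×5×5 = 125 voxels
step 1: project along y, AND mask (14/25) → |grid| = 70
step 2: project along z, AND mask (10/25) → |grid| = 25

remaining voxels: 25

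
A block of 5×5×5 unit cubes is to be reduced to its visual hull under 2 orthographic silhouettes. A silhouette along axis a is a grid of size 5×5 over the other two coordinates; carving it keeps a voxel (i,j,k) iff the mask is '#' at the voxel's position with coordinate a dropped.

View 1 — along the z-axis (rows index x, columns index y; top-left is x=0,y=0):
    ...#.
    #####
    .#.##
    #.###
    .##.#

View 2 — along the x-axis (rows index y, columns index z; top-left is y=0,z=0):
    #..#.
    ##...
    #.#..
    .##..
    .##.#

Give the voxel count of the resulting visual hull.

full grid |V| = 125
  1. axis=2 (XY plane), |mask|=16  ⇒  voxels=80
  2. axis=0 (YZ plane), |mask|=11  ⇒  voxels=36

36 voxels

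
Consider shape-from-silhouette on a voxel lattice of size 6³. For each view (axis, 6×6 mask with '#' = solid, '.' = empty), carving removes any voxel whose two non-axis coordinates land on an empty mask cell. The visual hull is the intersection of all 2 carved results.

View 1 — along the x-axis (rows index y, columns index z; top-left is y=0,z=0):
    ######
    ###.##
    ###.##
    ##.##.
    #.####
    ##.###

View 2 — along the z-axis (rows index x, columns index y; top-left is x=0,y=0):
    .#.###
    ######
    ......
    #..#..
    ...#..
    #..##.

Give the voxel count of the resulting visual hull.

initial block: 6^3 = 216
V1 x: intersect with YZ mask (30 set) -- 180 left
V2 z: intersect with XY mask (16 set) -- 78 left

remaining voxels: 78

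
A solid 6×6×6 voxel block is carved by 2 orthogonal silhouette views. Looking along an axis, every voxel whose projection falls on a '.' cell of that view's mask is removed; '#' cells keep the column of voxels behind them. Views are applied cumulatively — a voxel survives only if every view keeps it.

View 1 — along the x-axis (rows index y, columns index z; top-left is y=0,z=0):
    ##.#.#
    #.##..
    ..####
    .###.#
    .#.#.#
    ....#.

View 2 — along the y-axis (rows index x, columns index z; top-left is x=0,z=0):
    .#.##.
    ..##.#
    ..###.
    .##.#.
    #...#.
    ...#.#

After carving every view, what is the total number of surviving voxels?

voxel count = 53

initial block: 6^3 = 216
carve view 1 (along x, YZ-mask fill 19/36): 114 voxels remain
carve view 2 (along y, XZ-mask fill 16/36): 53 voxels remain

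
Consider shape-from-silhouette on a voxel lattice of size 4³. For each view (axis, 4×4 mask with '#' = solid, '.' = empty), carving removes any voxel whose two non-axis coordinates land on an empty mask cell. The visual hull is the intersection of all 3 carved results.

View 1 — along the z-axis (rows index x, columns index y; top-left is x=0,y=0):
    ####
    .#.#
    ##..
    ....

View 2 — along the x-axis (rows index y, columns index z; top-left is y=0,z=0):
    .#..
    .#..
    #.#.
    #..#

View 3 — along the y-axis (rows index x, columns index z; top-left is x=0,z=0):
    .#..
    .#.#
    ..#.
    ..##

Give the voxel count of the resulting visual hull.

initial block: 4^3 = 64
V1 z: intersect with XY mask (8 set) -- 32 left
V2 x: intersect with YZ mask (6 set) -- 11 left
V3 y: intersect with XZ mask (6 set) -- 4 left

|visual hull| = 4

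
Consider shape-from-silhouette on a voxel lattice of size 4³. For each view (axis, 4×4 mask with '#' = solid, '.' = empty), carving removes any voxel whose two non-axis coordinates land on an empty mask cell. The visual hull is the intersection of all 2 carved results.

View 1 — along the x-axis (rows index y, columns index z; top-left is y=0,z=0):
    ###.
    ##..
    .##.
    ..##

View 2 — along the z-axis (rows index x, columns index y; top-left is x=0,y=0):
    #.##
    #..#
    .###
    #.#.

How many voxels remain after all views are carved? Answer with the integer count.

|visual hull| = 23

full grid |V| = 64
step 1: project along x, AND mask (9/16) → |grid| = 36
step 2: project along z, AND mask (10/16) → |grid| = 23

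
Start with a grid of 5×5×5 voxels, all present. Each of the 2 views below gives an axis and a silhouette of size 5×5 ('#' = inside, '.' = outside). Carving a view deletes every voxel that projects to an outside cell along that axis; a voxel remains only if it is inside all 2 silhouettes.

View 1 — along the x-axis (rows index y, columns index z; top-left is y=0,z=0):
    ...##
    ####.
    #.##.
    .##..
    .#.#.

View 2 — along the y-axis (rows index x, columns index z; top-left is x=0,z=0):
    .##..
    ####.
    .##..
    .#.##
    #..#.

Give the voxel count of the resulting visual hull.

full grid |V| = 125
V1 x: intersect with YZ mask (13 set) -- 65 left
V2 y: intersect with XZ mask (13 set) -- 38 left

voxel count = 38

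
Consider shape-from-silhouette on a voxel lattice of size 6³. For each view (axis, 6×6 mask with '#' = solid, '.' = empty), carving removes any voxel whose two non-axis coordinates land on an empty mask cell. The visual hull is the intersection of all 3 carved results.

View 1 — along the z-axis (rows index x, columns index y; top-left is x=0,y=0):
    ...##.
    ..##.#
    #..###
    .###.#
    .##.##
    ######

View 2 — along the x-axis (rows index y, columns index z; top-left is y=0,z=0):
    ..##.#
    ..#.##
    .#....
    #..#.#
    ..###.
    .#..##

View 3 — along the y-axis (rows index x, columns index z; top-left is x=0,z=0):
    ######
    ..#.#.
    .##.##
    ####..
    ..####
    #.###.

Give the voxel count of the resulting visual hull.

remaining voxels: 38

start: 6×6×6 = 216 voxels
  1. axis=2 (XY plane), |mask|=23  ⇒  voxels=138
  2. axis=0 (YZ plane), |mask|=16  ⇒  voxels=61
  3. axis=1 (XZ plane), |mask|=24  ⇒  voxels=38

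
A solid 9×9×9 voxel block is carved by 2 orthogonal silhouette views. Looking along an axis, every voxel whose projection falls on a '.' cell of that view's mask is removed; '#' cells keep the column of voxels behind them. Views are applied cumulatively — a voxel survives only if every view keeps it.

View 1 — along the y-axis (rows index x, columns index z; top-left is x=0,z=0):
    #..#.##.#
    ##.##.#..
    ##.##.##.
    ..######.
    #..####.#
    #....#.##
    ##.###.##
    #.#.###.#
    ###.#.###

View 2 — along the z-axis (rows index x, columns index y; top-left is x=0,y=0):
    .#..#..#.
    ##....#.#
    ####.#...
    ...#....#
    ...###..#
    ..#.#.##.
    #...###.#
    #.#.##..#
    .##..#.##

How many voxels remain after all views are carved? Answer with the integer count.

|visual hull| = 217

full grid |V| = 729
  1. axis=1 (XZ plane), |mask|=52  ⇒  voxels=468
  2. axis=2 (XY plane), |mask|=37  ⇒  voxels=217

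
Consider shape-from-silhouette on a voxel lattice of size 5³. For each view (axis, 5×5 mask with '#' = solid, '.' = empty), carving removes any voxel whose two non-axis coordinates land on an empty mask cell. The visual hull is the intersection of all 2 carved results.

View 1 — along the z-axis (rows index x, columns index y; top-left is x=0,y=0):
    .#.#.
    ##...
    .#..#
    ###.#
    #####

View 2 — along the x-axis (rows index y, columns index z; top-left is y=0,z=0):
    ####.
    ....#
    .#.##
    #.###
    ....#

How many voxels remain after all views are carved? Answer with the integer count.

voxel count = 34

full grid |V| = 125
after view 1 [z-axis, 15 of 25 cells solid] → remaining = 75
after view 2 [x-axis, 13 of 25 cells solid] → remaining = 34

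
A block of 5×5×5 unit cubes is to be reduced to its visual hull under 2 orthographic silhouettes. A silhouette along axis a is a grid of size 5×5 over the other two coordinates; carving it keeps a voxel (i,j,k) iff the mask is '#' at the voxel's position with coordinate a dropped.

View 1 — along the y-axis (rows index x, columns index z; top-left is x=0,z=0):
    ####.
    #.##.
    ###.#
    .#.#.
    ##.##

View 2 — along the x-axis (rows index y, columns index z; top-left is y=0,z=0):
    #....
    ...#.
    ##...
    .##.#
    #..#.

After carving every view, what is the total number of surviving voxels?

remaining voxels: 33

before carving: 125 voxels (5×5×5)
step 1: project along y, AND mask (17/25) → |grid| = 85
step 2: project along x, AND mask (9/25) → |grid| = 33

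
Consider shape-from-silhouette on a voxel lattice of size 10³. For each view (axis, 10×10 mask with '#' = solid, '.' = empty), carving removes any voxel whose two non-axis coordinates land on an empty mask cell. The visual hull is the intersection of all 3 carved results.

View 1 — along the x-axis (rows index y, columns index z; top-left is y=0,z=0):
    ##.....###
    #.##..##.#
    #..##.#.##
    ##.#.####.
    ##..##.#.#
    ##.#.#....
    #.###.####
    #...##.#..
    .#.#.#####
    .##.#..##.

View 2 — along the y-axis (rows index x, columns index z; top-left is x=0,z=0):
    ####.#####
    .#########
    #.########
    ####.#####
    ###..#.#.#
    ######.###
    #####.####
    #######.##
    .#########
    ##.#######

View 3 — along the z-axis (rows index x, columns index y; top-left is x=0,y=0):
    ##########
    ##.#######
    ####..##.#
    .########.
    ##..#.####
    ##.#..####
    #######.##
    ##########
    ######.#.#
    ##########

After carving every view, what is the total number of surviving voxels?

voxel count = 436

before carving: 1000 voxels (10×10×10)
after view 1 [x-axis, 58 of 100 cells solid] → remaining = 580
after view 2 [y-axis, 87 of 100 cells solid] → remaining = 505
after view 3 [z-axis, 85 of 100 cells solid] → remaining = 436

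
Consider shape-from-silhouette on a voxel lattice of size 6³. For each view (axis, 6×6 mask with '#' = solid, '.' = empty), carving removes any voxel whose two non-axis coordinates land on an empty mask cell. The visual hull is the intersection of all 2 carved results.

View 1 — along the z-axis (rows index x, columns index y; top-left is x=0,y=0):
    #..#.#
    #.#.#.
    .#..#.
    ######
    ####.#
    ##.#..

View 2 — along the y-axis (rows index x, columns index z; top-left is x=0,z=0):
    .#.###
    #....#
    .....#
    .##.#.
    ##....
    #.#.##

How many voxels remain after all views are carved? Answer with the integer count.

before carving: 216 voxels (6×6×6)
step 1: project along z, AND mask (22/36) → |grid| = 132
step 2: project along y, AND mask (16/36) → |grid| = 60

remaining voxels: 60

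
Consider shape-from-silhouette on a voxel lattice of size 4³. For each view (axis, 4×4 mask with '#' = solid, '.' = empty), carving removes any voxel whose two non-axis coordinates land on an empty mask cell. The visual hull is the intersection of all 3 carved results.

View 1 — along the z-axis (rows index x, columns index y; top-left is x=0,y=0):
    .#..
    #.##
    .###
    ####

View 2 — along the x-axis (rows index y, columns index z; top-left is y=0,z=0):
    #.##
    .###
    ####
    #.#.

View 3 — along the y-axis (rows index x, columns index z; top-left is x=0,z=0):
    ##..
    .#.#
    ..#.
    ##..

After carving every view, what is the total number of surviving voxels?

12 voxels

start: 4×4×4 = 64 voxels
[1] z-view keeps 11 columns → grid now 44
[2] x-view keeps 12 columns → grid now 33
[3] y-view keeps 7 columns → grid now 12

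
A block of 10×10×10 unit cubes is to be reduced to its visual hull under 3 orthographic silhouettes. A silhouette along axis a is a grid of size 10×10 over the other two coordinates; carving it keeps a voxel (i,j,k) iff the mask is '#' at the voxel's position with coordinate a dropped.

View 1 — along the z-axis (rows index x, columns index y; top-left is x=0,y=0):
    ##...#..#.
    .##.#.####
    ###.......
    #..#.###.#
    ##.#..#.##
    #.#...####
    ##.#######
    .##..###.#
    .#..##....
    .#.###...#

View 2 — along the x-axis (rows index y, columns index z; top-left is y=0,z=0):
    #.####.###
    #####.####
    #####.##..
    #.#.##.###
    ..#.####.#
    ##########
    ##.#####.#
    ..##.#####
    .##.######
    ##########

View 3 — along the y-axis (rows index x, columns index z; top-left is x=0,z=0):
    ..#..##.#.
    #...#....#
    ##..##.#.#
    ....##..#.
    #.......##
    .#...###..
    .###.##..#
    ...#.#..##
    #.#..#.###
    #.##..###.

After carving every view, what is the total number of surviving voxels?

198 voxels

before carving: 1000 voxels (10×10×10)
V1 z: intersect with XY mask (55 set) -- 550 left
V2 x: intersect with YZ mask (80 set) -- 453 left
V3 y: intersect with XZ mask (45 set) -- 198 left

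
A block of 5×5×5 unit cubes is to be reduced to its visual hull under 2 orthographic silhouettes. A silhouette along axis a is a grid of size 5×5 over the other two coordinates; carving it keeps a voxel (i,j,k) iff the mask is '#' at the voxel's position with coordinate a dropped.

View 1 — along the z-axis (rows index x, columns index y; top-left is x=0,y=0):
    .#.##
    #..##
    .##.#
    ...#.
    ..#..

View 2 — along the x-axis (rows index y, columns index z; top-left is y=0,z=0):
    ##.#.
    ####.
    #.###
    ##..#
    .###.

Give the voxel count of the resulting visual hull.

voxel count = 37

before carving: 125 voxels (5×5×5)
step 1: project along z, AND mask (11/25) → |grid| = 55
step 2: project along x, AND mask (17/25) → |grid| = 37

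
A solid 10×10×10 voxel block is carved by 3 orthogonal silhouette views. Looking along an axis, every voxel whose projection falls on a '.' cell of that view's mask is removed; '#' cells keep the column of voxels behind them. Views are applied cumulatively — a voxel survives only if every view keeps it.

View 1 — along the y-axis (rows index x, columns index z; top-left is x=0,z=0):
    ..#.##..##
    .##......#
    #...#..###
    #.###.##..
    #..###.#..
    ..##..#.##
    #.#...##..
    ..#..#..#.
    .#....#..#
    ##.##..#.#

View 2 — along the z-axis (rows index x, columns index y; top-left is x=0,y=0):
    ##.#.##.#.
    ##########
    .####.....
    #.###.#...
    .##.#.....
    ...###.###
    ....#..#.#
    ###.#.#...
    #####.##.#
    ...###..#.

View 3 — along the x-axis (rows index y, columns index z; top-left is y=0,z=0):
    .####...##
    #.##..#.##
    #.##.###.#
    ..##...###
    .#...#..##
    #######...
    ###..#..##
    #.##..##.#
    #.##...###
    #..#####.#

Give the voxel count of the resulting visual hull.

138 voxels

start: 10×10×10 = 1000 voxels
after view 1 [y-axis, 45 of 100 cells solid] → remaining = 450
after view 2 [z-axis, 54 of 100 cells solid] → remaining = 230
after view 3 [x-axis, 60 of 100 cells solid] → remaining = 138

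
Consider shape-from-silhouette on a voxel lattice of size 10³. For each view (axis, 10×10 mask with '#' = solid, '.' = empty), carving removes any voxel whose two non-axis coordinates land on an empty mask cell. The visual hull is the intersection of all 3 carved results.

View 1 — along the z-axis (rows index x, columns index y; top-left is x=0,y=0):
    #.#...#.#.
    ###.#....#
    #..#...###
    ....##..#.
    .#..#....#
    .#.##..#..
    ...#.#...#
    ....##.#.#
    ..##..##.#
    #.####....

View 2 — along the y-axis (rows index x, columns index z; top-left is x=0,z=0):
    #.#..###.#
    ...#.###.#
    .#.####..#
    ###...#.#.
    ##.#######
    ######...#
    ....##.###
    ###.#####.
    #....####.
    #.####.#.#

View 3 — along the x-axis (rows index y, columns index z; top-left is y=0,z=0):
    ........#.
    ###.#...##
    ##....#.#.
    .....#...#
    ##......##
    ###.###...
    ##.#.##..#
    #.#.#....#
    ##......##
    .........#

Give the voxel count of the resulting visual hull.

initial block: 10^3 = 1000
carve view 1 (along z, XY-mask fill 41/100): 410 voxels remain
carve view 2 (along y, XZ-mask fill 63/100): 256 voxels remain
carve view 3 (along x, YZ-mask fill 38/100): 87 voxels remain

87 voxels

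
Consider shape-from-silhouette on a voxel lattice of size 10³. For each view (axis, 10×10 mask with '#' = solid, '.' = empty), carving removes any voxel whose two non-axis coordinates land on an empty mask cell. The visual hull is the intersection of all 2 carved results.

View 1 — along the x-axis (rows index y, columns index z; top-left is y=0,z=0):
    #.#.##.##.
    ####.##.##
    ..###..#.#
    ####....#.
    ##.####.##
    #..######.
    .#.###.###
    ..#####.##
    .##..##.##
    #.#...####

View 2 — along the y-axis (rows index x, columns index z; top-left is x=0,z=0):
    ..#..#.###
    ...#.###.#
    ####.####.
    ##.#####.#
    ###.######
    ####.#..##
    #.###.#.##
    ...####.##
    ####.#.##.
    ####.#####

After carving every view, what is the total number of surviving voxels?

remaining voxels: 469

initial block: 10^3 = 1000
V1 x: intersect with YZ mask (65 set) -- 650 left
V2 y: intersect with XZ mask (71 set) -- 469 left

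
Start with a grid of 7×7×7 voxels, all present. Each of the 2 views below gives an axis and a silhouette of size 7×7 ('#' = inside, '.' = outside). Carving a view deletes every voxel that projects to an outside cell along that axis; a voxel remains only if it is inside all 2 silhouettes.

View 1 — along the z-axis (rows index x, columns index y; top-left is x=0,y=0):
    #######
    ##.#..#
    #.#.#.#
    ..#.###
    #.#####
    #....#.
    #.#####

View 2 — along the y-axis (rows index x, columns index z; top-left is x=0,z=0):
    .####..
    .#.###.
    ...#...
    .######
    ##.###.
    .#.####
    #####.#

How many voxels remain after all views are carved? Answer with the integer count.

voxel count = 148

full grid |V| = 343
after view 1 [z-axis, 33 of 49 cells solid] → remaining = 231
after view 2 [y-axis, 31 of 49 cells solid] → remaining = 148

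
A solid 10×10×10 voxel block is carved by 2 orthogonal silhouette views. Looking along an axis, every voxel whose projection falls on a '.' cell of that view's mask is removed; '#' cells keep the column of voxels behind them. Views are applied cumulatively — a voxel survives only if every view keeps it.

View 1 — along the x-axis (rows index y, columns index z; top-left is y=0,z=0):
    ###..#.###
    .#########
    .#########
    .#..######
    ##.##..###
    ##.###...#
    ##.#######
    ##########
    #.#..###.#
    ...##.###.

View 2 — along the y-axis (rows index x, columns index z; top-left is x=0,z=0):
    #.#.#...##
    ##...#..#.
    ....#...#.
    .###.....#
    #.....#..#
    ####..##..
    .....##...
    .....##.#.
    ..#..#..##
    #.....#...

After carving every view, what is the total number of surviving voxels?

remaining voxels: 256

full grid |V| = 1000
V1 x: intersect with YZ mask (75 set) -- 750 left
V2 y: intersect with XZ mask (35 set) -- 256 left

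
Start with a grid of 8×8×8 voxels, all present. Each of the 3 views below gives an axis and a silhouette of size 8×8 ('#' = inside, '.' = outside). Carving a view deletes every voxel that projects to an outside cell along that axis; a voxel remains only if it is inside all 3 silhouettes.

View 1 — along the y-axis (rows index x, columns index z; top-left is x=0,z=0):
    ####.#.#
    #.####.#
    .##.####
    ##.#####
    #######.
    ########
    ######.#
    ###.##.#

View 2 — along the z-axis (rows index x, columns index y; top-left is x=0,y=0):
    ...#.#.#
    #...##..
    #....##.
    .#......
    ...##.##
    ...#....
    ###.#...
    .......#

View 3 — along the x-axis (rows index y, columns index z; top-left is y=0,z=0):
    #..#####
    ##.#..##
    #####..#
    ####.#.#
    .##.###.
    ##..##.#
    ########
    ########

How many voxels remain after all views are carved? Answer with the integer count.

|visual hull| = 102

full grid |V| = 512
  1. axis=1 (XZ plane), |mask|=53  ⇒  voxels=424
  2. axis=2 (XY plane), |mask|=20  ⇒  voxels=131
  3. axis=0 (YZ plane), |mask|=49  ⇒  voxels=102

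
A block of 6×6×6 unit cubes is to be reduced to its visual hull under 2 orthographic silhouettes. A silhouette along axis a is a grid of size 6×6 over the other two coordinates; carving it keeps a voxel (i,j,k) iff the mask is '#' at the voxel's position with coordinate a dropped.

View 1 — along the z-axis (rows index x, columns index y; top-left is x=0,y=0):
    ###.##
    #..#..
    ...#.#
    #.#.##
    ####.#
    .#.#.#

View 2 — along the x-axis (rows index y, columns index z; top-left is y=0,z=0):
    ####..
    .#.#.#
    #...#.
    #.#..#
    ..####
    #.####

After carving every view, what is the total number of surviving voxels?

76 voxels

start: 6×6×6 = 216 voxels
carve view 1 (along z, XY-mask fill 21/36): 126 voxels remain
carve view 2 (along x, YZ-mask fill 21/36): 76 voxels remain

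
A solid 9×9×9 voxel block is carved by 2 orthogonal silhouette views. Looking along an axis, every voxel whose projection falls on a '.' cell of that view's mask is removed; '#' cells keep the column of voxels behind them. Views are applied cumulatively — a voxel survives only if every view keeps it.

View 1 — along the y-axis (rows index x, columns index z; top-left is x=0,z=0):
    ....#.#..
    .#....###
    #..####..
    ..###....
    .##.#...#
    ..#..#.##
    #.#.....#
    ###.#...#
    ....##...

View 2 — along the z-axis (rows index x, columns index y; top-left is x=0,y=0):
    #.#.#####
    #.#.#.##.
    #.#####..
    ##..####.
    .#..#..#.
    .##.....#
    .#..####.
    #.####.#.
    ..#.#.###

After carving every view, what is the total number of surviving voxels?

161 voxels

initial block: 9^3 = 729
  1. axis=1 (XZ plane), |mask|=32  ⇒  voxels=288
  2. axis=2 (XY plane), |mask|=46  ⇒  voxels=161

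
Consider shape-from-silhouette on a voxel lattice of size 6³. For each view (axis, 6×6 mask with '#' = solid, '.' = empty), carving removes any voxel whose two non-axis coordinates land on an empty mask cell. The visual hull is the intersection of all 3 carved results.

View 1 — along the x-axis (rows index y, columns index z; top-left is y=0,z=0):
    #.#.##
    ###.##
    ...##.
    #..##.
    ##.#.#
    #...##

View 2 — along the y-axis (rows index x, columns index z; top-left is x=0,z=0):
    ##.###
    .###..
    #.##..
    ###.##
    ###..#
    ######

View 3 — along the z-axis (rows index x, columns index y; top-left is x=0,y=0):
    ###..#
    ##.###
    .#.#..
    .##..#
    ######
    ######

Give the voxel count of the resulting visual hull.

before carving: 216 voxels (6×6×6)
after view 1 [x-axis, 21 of 36 cells solid] → remaining = 126
after view 2 [y-axis, 26 of 36 cells solid] → remaining = 88
after view 3 [z-axis, 26 of 36 cells solid] → remaining = 65

remaining voxels: 65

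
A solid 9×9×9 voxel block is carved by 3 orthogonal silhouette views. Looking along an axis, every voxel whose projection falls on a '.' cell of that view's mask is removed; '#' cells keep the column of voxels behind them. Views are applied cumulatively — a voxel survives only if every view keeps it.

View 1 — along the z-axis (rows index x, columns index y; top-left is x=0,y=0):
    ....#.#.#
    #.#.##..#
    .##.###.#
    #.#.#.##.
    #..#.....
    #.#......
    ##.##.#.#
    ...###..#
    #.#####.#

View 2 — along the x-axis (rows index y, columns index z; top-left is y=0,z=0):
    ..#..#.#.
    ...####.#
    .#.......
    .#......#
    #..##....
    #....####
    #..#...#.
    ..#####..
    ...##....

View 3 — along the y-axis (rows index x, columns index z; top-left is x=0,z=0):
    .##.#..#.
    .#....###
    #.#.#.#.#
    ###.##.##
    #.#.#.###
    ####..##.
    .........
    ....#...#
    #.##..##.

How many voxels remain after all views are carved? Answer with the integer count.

full grid |V| = 729
after view 1 [z-axis, 40 of 81 cells solid] → remaining = 360
after view 2 [x-axis, 29 of 81 cells solid] → remaining = 114
after view 3 [y-axis, 39 of 81 cells solid] → remaining = 50

voxel count = 50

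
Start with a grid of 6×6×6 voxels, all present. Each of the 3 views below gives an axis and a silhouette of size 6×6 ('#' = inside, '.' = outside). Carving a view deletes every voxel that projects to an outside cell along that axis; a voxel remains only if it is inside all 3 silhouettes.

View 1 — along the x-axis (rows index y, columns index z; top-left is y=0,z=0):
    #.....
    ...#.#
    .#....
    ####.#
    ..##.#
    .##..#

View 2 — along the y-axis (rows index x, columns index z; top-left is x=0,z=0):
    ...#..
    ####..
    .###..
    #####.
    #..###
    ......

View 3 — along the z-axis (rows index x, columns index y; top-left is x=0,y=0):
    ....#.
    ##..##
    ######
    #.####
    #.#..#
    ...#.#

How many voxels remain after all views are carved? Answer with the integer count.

|visual hull| = 28

initial block: 6^3 = 216
V1 x: intersect with YZ mask (15 set) -- 90 left
V2 y: intersect with XZ mask (17 set) -- 43 left
V3 z: intersect with XY mask (21 set) -- 28 left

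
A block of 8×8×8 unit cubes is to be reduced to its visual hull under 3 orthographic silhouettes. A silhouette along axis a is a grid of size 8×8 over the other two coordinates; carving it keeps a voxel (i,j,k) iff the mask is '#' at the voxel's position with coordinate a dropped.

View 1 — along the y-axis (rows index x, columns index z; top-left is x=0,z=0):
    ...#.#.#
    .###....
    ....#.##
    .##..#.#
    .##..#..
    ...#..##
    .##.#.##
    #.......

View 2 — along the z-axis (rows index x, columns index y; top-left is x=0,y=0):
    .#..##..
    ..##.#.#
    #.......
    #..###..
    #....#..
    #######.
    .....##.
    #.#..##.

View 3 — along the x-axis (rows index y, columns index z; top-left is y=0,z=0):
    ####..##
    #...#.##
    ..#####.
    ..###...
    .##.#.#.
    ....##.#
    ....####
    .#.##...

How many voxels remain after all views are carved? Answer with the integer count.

start: 8×8×8 = 512 voxels
carve view 1 (along y, XZ-mask fill 25/64): 200 voxels remain
carve view 2 (along z, XY-mask fill 27/64): 81 voxels remain
carve view 3 (along x, YZ-mask fill 32/64): 40 voxels remain

|visual hull| = 40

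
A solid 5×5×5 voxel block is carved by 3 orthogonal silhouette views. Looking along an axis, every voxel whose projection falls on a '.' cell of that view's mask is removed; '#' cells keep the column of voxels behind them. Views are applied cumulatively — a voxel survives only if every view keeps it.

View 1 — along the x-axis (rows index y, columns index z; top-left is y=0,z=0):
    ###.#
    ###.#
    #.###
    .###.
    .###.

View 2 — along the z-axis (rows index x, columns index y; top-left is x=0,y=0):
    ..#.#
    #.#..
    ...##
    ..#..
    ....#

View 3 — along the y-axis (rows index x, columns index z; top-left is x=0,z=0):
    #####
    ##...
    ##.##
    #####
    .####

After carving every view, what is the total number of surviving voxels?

initial block: 5^3 = 125
carve view 1 (along x, YZ-mask fill 18/25): 90 voxels remain
carve view 2 (along z, XY-mask fill 8/25): 28 voxels remain
carve view 3 (along y, XZ-mask fill 20/25): 21 voxels remain

|visual hull| = 21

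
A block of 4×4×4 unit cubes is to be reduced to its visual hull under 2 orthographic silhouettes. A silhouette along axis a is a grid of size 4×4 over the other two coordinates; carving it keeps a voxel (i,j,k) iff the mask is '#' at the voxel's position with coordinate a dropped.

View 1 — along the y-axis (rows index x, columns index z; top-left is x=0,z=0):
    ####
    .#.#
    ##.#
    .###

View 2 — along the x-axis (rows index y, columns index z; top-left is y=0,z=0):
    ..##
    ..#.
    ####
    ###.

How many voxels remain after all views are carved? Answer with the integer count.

initial block: 4^3 = 64
  1. axis=1 (XZ plane), |mask|=12  ⇒  voxels=48
  2. axis=0 (YZ plane), |mask|=10  ⇒  voxels=28

remaining voxels: 28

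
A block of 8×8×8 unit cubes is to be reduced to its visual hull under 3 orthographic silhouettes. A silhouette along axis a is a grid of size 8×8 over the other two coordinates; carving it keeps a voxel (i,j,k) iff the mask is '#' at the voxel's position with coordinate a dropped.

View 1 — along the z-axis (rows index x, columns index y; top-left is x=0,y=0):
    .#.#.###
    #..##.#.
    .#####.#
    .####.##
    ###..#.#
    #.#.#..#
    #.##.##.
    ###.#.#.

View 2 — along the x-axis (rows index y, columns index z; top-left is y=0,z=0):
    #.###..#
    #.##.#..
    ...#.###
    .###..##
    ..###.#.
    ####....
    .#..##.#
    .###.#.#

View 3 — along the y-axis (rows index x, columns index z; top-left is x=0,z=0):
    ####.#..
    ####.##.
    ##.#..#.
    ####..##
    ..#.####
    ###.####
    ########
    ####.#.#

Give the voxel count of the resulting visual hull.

127 voxels

initial block: 8^3 = 512
after view 1 [z-axis, 40 of 64 cells solid] → remaining = 320
after view 2 [x-axis, 35 of 64 cells solid] → remaining = 175
after view 3 [y-axis, 47 of 64 cells solid] → remaining = 127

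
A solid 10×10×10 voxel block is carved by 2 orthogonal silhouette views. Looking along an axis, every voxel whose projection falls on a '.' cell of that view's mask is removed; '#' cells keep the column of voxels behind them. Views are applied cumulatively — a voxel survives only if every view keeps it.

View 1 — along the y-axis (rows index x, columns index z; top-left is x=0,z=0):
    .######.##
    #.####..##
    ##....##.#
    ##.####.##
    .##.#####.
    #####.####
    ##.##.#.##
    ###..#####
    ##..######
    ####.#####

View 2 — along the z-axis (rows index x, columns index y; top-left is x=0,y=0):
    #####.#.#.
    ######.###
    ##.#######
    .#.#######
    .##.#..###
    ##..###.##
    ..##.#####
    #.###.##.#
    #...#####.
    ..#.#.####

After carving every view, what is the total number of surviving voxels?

initial block: 10^3 = 1000
step 1: project along y, AND mask (76/100) → |grid| = 760
step 2: project along z, AND mask (72/100) → |grid| = 540

voxel count = 540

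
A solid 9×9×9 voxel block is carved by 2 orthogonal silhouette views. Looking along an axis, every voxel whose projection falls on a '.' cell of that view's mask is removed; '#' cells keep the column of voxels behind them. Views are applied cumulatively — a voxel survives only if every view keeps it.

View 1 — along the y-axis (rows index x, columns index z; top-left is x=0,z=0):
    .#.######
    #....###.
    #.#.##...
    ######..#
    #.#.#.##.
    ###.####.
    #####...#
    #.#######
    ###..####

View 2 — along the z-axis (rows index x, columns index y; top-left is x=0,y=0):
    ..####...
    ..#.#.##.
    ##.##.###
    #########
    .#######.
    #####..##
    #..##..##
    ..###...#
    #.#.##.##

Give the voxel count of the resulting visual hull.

initial block: 9^3 = 729
after view 1 [y-axis, 55 of 81 cells solid] → remaining = 495
after view 2 [z-axis, 53 of 81 cells solid] → remaining = 323

remaining voxels: 323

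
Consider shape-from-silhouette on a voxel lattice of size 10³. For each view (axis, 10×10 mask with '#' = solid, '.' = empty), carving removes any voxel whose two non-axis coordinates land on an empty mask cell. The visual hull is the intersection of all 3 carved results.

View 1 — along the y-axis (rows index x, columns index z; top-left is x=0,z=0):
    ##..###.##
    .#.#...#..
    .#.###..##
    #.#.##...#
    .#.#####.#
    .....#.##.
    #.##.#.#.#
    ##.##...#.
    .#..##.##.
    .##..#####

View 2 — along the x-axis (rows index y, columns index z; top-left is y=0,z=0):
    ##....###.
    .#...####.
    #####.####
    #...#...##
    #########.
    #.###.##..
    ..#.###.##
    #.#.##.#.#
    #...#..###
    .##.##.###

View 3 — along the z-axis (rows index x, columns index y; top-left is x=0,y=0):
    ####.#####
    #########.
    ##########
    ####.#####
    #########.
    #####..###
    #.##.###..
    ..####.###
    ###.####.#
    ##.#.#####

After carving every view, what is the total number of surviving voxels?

voxel count = 276

initial block: 10^3 = 1000
step 1: project along y, AND mask (54/100) → |grid| = 540
step 2: project along x, AND mask (62/100) → |grid| = 334
step 3: project along z, AND mask (83/100) → |grid| = 276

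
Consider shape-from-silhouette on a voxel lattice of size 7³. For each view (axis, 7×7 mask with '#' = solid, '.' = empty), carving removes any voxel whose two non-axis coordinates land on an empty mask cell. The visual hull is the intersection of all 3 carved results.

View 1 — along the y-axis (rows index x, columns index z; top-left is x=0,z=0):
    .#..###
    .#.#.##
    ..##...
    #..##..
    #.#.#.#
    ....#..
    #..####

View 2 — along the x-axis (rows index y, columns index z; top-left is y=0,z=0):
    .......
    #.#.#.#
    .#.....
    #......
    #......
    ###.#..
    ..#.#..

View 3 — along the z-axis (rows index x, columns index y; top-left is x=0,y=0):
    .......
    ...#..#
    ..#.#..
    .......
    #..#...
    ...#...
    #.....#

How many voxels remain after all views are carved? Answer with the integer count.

remaining voxels: 2

initial block: 7^3 = 343
after view 1 [y-axis, 23 of 49 cells solid] → remaining = 161
after view 2 [x-axis, 13 of 49 cells solid] → remaining = 41
after view 3 [z-axis, 9 of 49 cells solid] → remaining = 2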